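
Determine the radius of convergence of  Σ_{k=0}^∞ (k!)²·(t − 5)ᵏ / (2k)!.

R = 4

By the ratio test, |a_{k+1}/a_k| = (k+1)²/[(2k+1)·(2k+2)] → 1/4.
Thus R = 1/(1/4) = 4.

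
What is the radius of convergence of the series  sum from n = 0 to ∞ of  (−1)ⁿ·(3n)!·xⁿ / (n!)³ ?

R = 1/27

By the ratio test, |a_{n+1}/a_n| = (3n+1)·(3n+2)·(3n+3)/(n+1)³ → 27.
Convergence for |x| · 27 < 1, i.e. |x| < 1/27. So R = 1/27.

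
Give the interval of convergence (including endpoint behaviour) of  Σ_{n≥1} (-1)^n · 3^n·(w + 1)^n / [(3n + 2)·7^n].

Ratio test: |a_{n+1}/a_n| = [(3n + 2)/(3(n+1) + 2)] · 3/7 → 3/7 as n → ∞.
Hence the series converges for |w + 1| < 1/(3/7) = 7/3, so the radius of convergence is 7/3.
Endpoint w = 4/3: the terms alternate in sign and decrease monotonically to 0 in absolute value (size ~ c/n), so the alternating series test gives convergence.
Check w = -10/3: comparison with the harmonic series Σ 1/n shows the series diverges.

(-10/3, 4/3]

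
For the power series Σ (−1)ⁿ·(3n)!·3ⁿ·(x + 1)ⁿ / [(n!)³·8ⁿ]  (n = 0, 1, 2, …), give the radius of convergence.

R = 8/81

The ratio of consecutive coefficients is (3n+1)·(3n+2)·(3n+3)/(n+1)³ · 3/8 → 81/8.
Hence the series converges for |x + 1| < 1/(81/8) = 8/81, so the radius of convergence is 8/81.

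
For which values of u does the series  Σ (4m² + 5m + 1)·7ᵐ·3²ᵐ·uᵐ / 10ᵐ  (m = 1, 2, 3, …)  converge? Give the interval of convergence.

Apply the ratio test: |a_{m+1}| / |a_m| = [(4(m+1)² + 5(m+1) + 1)/(4m² + 5m + 1)] · 7·9/10, which tends to 63/10 as m → ∞.
Convergence for |u| · 63/10 < 1, i.e. |u| < 10/63. So R = 10/63.
Check u = 10/63: the m-th term does not approach 0; divergence by the term test.
At u = -10/63: the terms have absolute value of order m², which does not tend to 0, so the series diverges by the divergence test.

(-10/63, 10/63)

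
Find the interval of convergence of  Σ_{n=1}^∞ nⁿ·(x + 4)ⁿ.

{-4}

By the Cauchy root test, |a_n|^(1/n) = n → ∞.
Since the n-th root of |a_n| is unbounded, the series converges only at x = -4; R = 0.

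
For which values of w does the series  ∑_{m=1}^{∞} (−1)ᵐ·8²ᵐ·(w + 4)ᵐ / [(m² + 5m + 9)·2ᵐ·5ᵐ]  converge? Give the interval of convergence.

[-133/32, -123/32]

The ratio of consecutive coefficients is [(m² + 5m + 9)/((m+1)² + 5(m+1) + 9)] · 64/(2·5) → 32/5.
Thus R = 1/(32/5) = 5/32.
At w = -123/32: absolute convergence follows by limit comparison with Σ 1/m².
At w = -133/32: the terms are on the order of 1/m², so the series converges absolutely by comparison with the p-series (p = 2 > 1).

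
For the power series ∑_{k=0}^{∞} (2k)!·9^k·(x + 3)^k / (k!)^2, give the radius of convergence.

R = 1/36

The ratio of consecutive coefficients is (2k+1)·(2k+2)/(k+1)² · 9 → 36.
The series converges when 36 · |x + 3| < 1, giving R = 1/36.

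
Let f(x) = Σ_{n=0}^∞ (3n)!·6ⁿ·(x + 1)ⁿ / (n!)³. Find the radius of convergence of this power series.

Ratio test: |a_{n+1}/a_n| = (3n+1)·(3n+2)·(3n+3)/(n+1)³ · 6 → 162 as n → ∞.
Convergence for |x + 1| · 162 < 1, i.e. |x + 1| < 1/162. So R = 1/162.

R = 1/162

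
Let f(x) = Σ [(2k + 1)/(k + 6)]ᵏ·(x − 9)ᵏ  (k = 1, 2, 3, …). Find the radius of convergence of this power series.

Applying the root test, |a_k|^(1/k) = (2k + 1)/(k + 6) → 2.
Thus R = 1/(2) = 1/2.

R = 1/2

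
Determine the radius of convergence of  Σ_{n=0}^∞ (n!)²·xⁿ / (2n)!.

R = 4

Ratio test: |a_{n+1}/a_n| = (n+1)²/[(2n+1)·(2n+2)] → 1/4 as n → ∞.
Convergence for |x| · 1/4 < 1, i.e. |x| < 4. So R = 4.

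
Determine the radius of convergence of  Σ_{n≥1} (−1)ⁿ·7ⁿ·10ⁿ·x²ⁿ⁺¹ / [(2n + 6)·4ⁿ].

The ratio of consecutive coefficients is [(2n + 6)/(2(n+1) + 6)] · 7·10/4 → 35/2.
Since the exponent of x increases by 2 each term, convergence requires |x|² < 2/35, hence R = √70/35.

R = √70/35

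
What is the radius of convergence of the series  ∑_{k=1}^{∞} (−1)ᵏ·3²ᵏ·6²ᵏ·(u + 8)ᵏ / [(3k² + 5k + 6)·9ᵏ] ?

The ratio of consecutive coefficients is [(3k² + 5k + 6)/(3(k+1)² + 5(k+1) + 6)] · 9·36/9 → 36.
The series converges when 36 · |u + 8| < 1, giving R = 1/36.

R = 1/36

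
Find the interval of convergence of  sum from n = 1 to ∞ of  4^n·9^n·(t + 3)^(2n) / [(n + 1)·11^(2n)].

Apply the ratio test: |a_{n+1}| / |a_n| = [(n + 1)/((n+1) + 1)] · 4·9/121, which tends to 36/121 as n → ∞.
Successive powers of (t + 3) differ by 2, so the series converges when |t + 3|² · 36/121 < 1, i.e. |t + 3| < √(121/36) = 11/6. So R = 11/6.
When t = -7/6, comparison with the harmonic series Σ 1/n shows the series diverges.
When t = -29/6, the terms behave like c/n; limit comparison with the harmonic series gives divergence.

(-29/6, -7/6)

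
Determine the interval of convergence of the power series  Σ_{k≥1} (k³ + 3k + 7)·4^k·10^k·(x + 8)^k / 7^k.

By the ratio test, |a_{k+1}/a_k| = [((k+1)³ + 3(k+1) + 7)/(k³ + 3k + 7)] · 4·10/7 → 40/7.
Thus R = 1/(40/7) = 7/40.
Check x = -313/40: the k-th term does not approach 0; divergence by the term test.
At x = -327/40: the terms do not tend to 0, so the series diverges.

(-327/40, -313/40)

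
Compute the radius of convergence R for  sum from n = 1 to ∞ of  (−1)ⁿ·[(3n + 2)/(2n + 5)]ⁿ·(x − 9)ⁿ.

R = 2/3

Applying the root test, |a_n|^(1/n) = (3n + 2)/(2n + 5) → 3/2.
Thus R = 1/(3/2) = 2/3.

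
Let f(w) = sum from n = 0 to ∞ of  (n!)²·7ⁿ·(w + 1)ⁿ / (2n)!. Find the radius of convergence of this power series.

R = 4/7

By the ratio test, |a_{n+1}/a_n| = (n+1)²/[(2n+1)·(2n+2)] · 7 → 7/4.
Convergence for |w + 1| · 7/4 < 1, i.e. |w + 1| < 4/7. So R = 4/7.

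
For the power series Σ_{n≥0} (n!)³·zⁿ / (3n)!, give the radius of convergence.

By the ratio test, |a_{n+1}/a_n| = (n+1)³/[(3n+1)·(3n+2)·(3n+3)] → 1/27.
Hence the series converges for |z| < 1/(1/27) = 27, so the radius of convergence is 27.

R = 27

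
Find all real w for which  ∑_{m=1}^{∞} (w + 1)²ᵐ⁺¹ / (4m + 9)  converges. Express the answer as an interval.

By the ratio test, |a_{m+1}/a_m| = (4m + 9)/(4(m+1) + 9) → 1.
Writing y = (w + 1)², the series in y has radius 1, so |w + 1| < √(1) = 1 and R = 1.
Check w = 0: the terms are asymptotic to a nonzero constant times 1/m, so the series diverges by limit comparison with Σ 1/m.
At w = -2: the terms are asymptotic to a nonzero constant times 1/m, so the series diverges by limit comparison with Σ 1/m.

(-2, 0)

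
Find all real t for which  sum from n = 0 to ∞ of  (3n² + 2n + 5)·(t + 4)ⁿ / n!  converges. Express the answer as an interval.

(−∞, ∞)

The ratio of consecutive coefficients is (3(n+1)² + 2(n+1) + 5)/(3n² + 2n + 5) · 1/(n+1) → 0.
The limit is 0, so the series converges for all t; R = ∞.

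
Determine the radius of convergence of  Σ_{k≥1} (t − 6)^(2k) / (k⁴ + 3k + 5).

Ratio test: |a_{k+1}/a_k| = (k⁴ + 3k + 5)/((k+1)⁴ + 3(k+1) + 5) → 1 as k → ∞.
Successive powers of (t − 6) differ by 2, so the series converges when |t − 6|² · 1 < 1, i.e. |t − 6| < √(1) = 1. So R = 1.

R = 1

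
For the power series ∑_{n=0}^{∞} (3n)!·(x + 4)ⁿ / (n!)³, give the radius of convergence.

R = 1/27

Ratio test: |a_{n+1}/a_n| = (3n+1)·(3n+2)·(3n+3)/(n+1)³ → 27 as n → ∞.
The series converges when 27 · |x + 4| < 1, giving R = 1/27.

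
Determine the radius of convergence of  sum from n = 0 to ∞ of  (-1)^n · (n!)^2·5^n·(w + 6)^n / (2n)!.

R = 4/5

Apply the ratio test: |a_{n+1}| / |a_n| = (n+1)²/[(2n+1)·(2n+2)] · 5, which tends to 5/4 as n → ∞.
Convergence for |w + 6| · 5/4 < 1, i.e. |w + 6| < 4/5. So R = 4/5.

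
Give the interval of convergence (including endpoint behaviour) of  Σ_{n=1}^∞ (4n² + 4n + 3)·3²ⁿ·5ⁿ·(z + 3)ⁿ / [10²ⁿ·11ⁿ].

(-247/9, 193/9)

Ratio test: |a_{n+1}/a_n| = [(4(n+1)² + 4(n+1) + 3)/(4n² + 4n + 3)] · 9·5/(100·11) → 9/220 as n → ∞.
Thus R = 1/(9/220) = 220/9.
Check z = 193/9: the terms have absolute value of order n², which does not tend to 0, so the series diverges by the divergence test.
Check z = -247/9: the terms do not tend to 0, so the series diverges.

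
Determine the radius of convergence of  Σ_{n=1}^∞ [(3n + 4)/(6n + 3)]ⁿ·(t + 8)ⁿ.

R = 2

Applying the root test, |a_n|^(1/n) = (3n + 4)/(6n + 3) → 1/2.
The series converges when 1/2 · |t + 8| < 1, giving R = 2.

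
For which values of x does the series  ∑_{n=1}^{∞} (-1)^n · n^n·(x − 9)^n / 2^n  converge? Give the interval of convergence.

Applying the root test, |a_n|^(1/n) = n/2 → ∞.
The root grows without bound, so R = 0 (convergence only at x = 9).

{9}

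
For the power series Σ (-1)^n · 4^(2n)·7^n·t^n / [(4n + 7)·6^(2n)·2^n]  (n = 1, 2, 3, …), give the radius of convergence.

The ratio of consecutive coefficients is [(4n + 7)/(4(n+1) + 7)] · 16·7/(36·2) → 14/9.
The series converges when 14/9 · |t| < 1, giving R = 9/14.

R = 9/14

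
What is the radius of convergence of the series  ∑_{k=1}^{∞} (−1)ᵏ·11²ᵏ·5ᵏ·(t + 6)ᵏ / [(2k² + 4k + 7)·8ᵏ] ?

R = 8/605

By the ratio test, |a_{k+1}/a_k| = [(2k² + 4k + 7)/(2(k+1)² + 4(k+1) + 7)] · 121·5/8 → 605/8.
Thus R = 1/(605/8) = 8/605.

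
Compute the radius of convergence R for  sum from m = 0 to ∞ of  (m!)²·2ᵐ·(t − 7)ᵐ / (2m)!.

R = 2

Apply the ratio test: |a_{m+1}| / |a_m| = (m+1)²/[(2m+1)·(2m+2)] · 2, which tends to 1/2 as m → ∞.
Thus R = 1/(1/2) = 2.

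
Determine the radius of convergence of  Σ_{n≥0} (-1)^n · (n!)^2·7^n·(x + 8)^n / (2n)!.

R = 4/7

The ratio of consecutive coefficients is (n+1)²/[(2n+1)·(2n+2)] · 7 → 7/4.
The series converges when 7/4 · |x + 8| < 1, giving R = 4/7.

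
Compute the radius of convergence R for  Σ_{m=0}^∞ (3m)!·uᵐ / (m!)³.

R = 1/27

The ratio of consecutive coefficients is (3m+1)·(3m+2)·(3m+3)/(m+1)³ → 27.
Hence the series converges for |u| < 1/(27) = 1/27, so the radius of convergence is 1/27.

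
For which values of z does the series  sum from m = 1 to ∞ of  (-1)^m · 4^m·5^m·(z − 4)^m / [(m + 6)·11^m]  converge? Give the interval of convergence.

(69/20, 91/20]

Apply the ratio test: |a_{m+1}| / |a_m| = [(m + 6)/((m+1) + 6)] · 4·5/11, which tends to 20/11 as m → ∞.
Thus R = 1/(20/11) = 11/20.
When z = 91/20, an alternating series whose terms decrease to 0 in absolute value, so it converges by the Leibniz criterion.
At z = 69/20: the terms behave like c/m; limit comparison with the harmonic series gives divergence.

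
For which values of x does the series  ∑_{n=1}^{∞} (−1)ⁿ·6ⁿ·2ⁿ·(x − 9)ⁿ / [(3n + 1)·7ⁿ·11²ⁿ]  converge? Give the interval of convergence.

Ratio test: |a_{n+1}/a_n| = [(3n + 1)/(3(n+1) + 1)] · 6·2/(7·121) → 12/847 as n → ∞.
Thus R = 1/(12/847) = 847/12.
When x = 955/12, the terms alternate in sign and decrease monotonically to 0 in absolute value (size ~ c/n), so the alternating series test gives convergence.
When x = -739/12, comparison with the harmonic series Σ 1/n shows the series diverges.

(-739/12, 955/12]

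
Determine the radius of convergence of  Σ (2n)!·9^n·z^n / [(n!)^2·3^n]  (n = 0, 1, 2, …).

R = 1/12

The ratio of consecutive coefficients is (2n+1)·(2n+2)/(n+1)² · 9/3 → 12.
The series converges when 12 · |z| < 1, giving R = 1/12.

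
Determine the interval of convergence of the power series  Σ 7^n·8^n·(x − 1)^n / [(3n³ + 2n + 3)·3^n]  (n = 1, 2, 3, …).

[53/56, 59/56]

Apply the ratio test: |a_{n+1}| / |a_n| = [(3n³ + 2n + 3)/(3(n+1)³ + 2(n+1) + 3)] · 7·8/3, which tends to 56/3 as n → ∞.
Hence the series converges for |x − 1| < 1/(56/3) = 3/56, so the radius of convergence is 3/56.
When x = 59/56, the terms are on the order of 1/n³, so the series converges absolutely by comparison with the p-series (p = 3 > 1).
Check x = 53/56: the terms are on the order of 1/n³, so the series converges absolutely by comparison with the p-series (p = 3 > 1).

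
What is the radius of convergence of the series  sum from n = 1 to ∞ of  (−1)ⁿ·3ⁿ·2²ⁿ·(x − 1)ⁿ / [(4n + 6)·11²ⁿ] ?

Apply the ratio test: |a_{n+1}| / |a_n| = [(4n + 6)/(4(n+1) + 6)] · 3·4/121, which tends to 12/121 as n → ∞.
The series converges when 12/121 · |x − 1| < 1, giving R = 121/12.

R = 121/12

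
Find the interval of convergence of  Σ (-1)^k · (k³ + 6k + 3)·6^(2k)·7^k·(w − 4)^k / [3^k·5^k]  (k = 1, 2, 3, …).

(331/84, 341/84)

The ratio of consecutive coefficients is [((k+1)³ + 6(k+1) + 3)/(k³ + 6k + 3)] · 36·7/(3·5) → 84/5.
Convergence for |w − 4| · 84/5 < 1, i.e. |w − 4| < 5/84. So R = 5/84.
Check w = 341/84: the terms have absolute value of order k³, which does not tend to 0, so the series diverges by the divergence test.
At w = 331/84: the terms have absolute value of order k³, which does not tend to 0, so the series diverges by the divergence test.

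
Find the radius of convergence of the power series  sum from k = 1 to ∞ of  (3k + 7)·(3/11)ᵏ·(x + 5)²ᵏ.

By the ratio test, |a_{k+1}/a_k| = [(3(k+1) + 7)/(3k + 7)] · 3/11 → 3/11.
Writing y = (x + 5)², the series in y has radius 11/3, so |x + 5| < √(11/3) and R = √33/3.

R = √33/3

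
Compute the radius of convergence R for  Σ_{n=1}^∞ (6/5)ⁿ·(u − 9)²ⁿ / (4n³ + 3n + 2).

Apply the ratio test: |a_{n+1}| / |a_n| = [(4n³ + 3n + 2)/(4(n+1)³ + 3(n+1) + 2)] · 6/5, which tends to 6/5 as n → ∞.
Since the exponent of (u − 9) increases by 2 each term, convergence requires |u − 9|² < 5/6, hence R = √30/6.

R = √30/6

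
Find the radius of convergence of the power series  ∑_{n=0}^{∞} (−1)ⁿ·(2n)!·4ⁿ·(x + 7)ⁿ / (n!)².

Apply the ratio test: |a_{n+1}| / |a_n| = (2n+1)·(2n+2)/(n+1)² · 4, which tends to 16 as n → ∞.
Hence the series converges for |x + 7| < 1/(16) = 1/16, so the radius of convergence is 1/16.

R = 1/16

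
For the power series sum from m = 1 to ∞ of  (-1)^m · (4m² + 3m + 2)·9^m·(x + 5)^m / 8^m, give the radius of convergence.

The ratio of consecutive coefficients is [(4(m+1)² + 3(m+1) + 2)/(4m² + 3m + 2)] · 9/8 → 9/8.
Thus R = 1/(9/8) = 8/9.

R = 8/9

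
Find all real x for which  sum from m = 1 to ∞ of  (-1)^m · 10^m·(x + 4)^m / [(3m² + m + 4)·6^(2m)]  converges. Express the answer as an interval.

By the ratio test, |a_{m+1}/a_m| = [(3m² + m + 4)/(3(m+1)² + (m+1) + 4)] · 10/36 → 5/18.
Thus R = 1/(5/18) = 18/5.
Endpoint x = -2/5: the series is dominated by a constant times Σ 1/m², which converges (p = 2 > 1).
When x = -38/5, the terms are on the order of 1/m², so the series converges absolutely by comparison with the p-series (p = 2 > 1).

[-38/5, -2/5]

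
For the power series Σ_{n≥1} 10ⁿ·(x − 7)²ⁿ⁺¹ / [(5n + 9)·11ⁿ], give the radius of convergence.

R = √110/10

By the ratio test, |a_{n+1}/a_n| = [(5n + 9)/(5(n+1) + 9)] · 10/11 → 10/11.
Since the exponent of (x − 7) increases by 2 each term, convergence requires |x − 7|² < 11/10, hence R = √110/10.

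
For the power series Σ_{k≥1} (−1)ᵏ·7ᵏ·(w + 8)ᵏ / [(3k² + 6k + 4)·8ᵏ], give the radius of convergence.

The ratio of consecutive coefficients is [(3k² + 6k + 4)/(3(k+1)² + 6(k+1) + 4)] · 7/8 → 7/8.
The series converges when 7/8 · |w + 8| < 1, giving R = 8/7.

R = 8/7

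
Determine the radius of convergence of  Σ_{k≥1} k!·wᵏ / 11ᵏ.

Ratio test: |a_{k+1}/a_k| = (k+1) · 1/11 → ∞ as k → ∞.
The terms grow without bound for any w ≠ 0, so R = 0 (convergence only at w = 0).

R = 0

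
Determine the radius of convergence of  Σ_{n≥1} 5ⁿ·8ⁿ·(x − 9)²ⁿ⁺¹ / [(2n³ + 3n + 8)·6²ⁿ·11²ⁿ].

By the ratio test, |a_{n+1}/a_n| = [(2n³ + 3n + 8)/(2(n+1)³ + 3(n+1) + 8)] · 5·8/(36·121) → 10/1089.
Writing y = (x − 9)², the series in y has radius 1089/10, so |x − 9| < √(1089/10) and R = 33√10/10.

R = 33√10/10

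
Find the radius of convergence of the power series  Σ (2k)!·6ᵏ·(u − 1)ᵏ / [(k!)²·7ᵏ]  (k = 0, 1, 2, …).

R = 7/24

By the ratio test, |a_{k+1}/a_k| = (2k+1)·(2k+2)/(k+1)² · 6/7 → 24/7.
Thus R = 1/(24/7) = 7/24.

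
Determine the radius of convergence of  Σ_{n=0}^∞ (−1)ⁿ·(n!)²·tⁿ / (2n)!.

Ratio test: |a_{n+1}/a_n| = (n+1)²/[(2n+1)·(2n+2)] → 1/4 as n → ∞.
Hence the series converges for |t| < 1/(1/4) = 4, so the radius of convergence is 4.

R = 4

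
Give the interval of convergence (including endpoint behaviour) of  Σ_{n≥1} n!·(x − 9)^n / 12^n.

The ratio of consecutive coefficients is (n+1) · 1/12 → ∞.
The terms grow without bound for any (x − 9) ≠ 0, so R = 0 (convergence only at x = 9).

{9}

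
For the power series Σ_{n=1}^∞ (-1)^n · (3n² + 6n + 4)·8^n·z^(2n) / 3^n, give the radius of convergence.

Apply the ratio test: |a_{n+1}| / |a_n| = [(3(n+1)² + 6(n+1) + 4)/(3n² + 6n + 4)] · 8/3, which tends to 8/3 as n → ∞.
Writing y = z², the series in y has radius 3/8, so |z| < √(3/8) and R = √6/4.

R = √6/4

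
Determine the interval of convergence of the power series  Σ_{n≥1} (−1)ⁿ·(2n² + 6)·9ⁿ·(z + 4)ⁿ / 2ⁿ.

The ratio of consecutive coefficients is [(2(n+1)² + 6)/(2n² + 6)] · 9/2 → 9/2.
Convergence for |z + 4| · 9/2 < 1, i.e. |z + 4| < 2/9. So R = 2/9.
When z = -34/9, the terms do not tend to 0, so the series diverges.
Endpoint z = -38/9: the n-th term does not approach 0; divergence by the term test.

(-38/9, -34/9)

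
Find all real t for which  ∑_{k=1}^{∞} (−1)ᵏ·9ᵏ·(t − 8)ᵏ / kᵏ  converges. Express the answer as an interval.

(−∞, ∞)

Applying the root test, |a_k|^(1/k) = 9/k → 0.
Since the k-th root of |a_k| tends to 0, the series converges for all real t; R = ∞.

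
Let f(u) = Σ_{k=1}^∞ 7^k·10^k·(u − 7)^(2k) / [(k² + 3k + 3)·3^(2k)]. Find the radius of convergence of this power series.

R = 3√70/70

Apply the ratio test: |a_{k+1}| / |a_k| = [(k² + 3k + 3)/((k+1)² + 3(k+1) + 3)] · 7·10/9, which tends to 70/9 as k → ∞.
Writing y = (u − 7)², the series in y has radius 9/70, so |u − 7| < √(9/70) and R = 3√70/70.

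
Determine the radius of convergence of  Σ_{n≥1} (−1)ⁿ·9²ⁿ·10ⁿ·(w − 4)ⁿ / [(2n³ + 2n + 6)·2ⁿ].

R = 1/405

The ratio of consecutive coefficients is [(2n³ + 2n + 6)/(2(n+1)³ + 2(n+1) + 6)] · 81·10/2 → 405.
Hence the series converges for |w − 4| < 1/(405) = 1/405, so the radius of convergence is 1/405.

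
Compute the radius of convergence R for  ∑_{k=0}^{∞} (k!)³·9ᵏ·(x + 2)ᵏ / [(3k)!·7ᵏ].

R = 21

Ratio test: |a_{k+1}/a_k| = (k+1)³/[(3k+1)·(3k+2)·(3k+3)] · 9/7 → 1/21 as k → ∞.
Hence the series converges for |x + 2| < 1/(1/21) = 21, so the radius of convergence is 21.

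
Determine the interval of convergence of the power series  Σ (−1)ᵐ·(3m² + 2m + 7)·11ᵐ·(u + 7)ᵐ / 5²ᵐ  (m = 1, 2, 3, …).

(-102/11, -52/11)

The ratio of consecutive coefficients is [(3(m+1)² + 2(m+1) + 7)/(3m² + 2m + 7)] · 11/25 → 11/25.
Hence the series converges for |u + 7| < 1/(11/25) = 25/11, so the radius of convergence is 25/11.
Endpoint u = -52/11: the m-th term does not approach 0; divergence by the term test.
Check u = -102/11: the m-th term does not approach 0; divergence by the term test.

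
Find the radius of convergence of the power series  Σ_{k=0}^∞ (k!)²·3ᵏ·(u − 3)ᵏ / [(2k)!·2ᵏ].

R = 8/3

By the ratio test, |a_{k+1}/a_k| = (k+1)²/[(2k+1)·(2k+2)] · 3/2 → 3/8.
Thus R = 1/(3/8) = 8/3.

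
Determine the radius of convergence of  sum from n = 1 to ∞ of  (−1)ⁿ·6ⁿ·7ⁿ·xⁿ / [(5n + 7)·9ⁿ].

R = 3/14

Ratio test: |a_{n+1}/a_n| = [(5n + 7)/(5(n+1) + 7)] · 6·7/9 → 14/3 as n → ∞.
Thus R = 1/(14/3) = 3/14.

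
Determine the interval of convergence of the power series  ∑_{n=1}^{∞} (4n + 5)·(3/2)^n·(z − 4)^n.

Apply the ratio test: |a_{n+1}| / |a_n| = [(4(n+1) + 5)/(4n + 5)] · 3/2, which tends to 3/2 as n → ∞.
Convergence for |z − 4| · 3/2 < 1, i.e. |z − 4| < 2/3. So R = 2/3.
Check z = 14/3: the terms do not tend to 0, so the series diverges.
Endpoint z = 10/3: the terms have absolute value of order n, which does not tend to 0, so the series diverges by the divergence test.

(10/3, 14/3)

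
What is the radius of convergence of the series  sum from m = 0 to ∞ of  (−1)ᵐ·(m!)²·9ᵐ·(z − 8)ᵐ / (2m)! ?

The ratio of consecutive coefficients is (m+1)²/[(2m+1)·(2m+2)] · 9 → 9/4.
The series converges when 9/4 · |z − 8| < 1, giving R = 4/9.

R = 4/9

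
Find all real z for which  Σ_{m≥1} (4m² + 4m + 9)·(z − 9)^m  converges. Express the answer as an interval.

(8, 10)

Apply the ratio test: |a_{m+1}| / |a_m| = (4(m+1)² + 4(m+1) + 9)/(4m² + 4m + 9), which tends to 1 as m → ∞.
Hence R = 1.
When z = 10, the terms have absolute value of order m², which does not tend to 0, so the series diverges by the divergence test.
Endpoint z = 8: the terms have absolute value of order m², which does not tend to 0, so the series diverges by the divergence test.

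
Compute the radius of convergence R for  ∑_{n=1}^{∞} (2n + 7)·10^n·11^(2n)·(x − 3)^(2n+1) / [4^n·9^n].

R = 3√10/55

By the ratio test, |a_{n+1}/a_n| = [(2(n+1) + 7)/(2n + 7)] · 10·121/(4·9) → 605/18.
Successive powers of (x − 3) differ by 2, so the series converges when |x − 3|² · 605/18 < 1, i.e. |x − 3| < √(18/605). So R = 3√10/55.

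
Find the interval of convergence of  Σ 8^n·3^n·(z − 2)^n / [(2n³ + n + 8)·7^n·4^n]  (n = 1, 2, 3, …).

[5/6, 19/6]

Apply the ratio test: |a_{n+1}| / |a_n| = [(2n³ + n + 8)/(2(n+1)³ + (n+1) + 8)] · 8·3/(7·4), which tends to 6/7 as n → ∞.
Hence the series converges for |z − 2| < 1/(6/7) = 7/6, so the radius of convergence is 7/6.
When z = 19/6, the series is dominated by a constant times Σ 1/n³, which converges (p = 3 > 1).
Endpoint z = 5/6: the series is dominated by a constant times Σ 1/n³, which converges (p = 3 > 1).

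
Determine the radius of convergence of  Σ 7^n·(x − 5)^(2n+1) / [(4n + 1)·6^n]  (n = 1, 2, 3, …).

R = √42/7

Ratio test: |a_{n+1}/a_n| = [(4n + 1)/(4(n+1) + 1)] · 7/6 → 7/6 as n → ∞.
Since the exponent of (x − 5) increases by 2 each term, convergence requires |x − 5|² < 6/7, hence R = √42/7.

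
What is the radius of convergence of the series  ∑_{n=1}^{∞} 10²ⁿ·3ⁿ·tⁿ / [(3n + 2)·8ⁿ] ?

R = 2/75

By the ratio test, |a_{n+1}/a_n| = [(3n + 2)/(3(n+1) + 2)] · 100·3/8 → 75/2.
Thus R = 1/(75/2) = 2/75.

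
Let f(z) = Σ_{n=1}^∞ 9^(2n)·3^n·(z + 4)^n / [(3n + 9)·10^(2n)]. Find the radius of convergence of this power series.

By the ratio test, |a_{n+1}/a_n| = [(3n + 9)/(3(n+1) + 9)] · 81·3/100 → 243/100.
Hence the series converges for |z + 4| < 1/(243/100) = 100/243, so the radius of convergence is 100/243.

R = 100/243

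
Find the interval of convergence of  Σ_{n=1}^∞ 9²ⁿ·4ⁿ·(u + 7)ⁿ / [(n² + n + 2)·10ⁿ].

[-1139/162, -1129/162]

Apply the ratio test: |a_{n+1}| / |a_n| = [(n² + n + 2)/((n+1)² + (n+1) + 2)] · 81·4/10, which tends to 162/5 as n → ∞.
Convergence for |u + 7| · 162/5 < 1, i.e. |u + 7| < 5/162. So R = 5/162.
Check u = -1129/162: absolute convergence follows by limit comparison with Σ 1/n².
When u = -1139/162, the series is dominated by a constant times Σ 1/n², which converges (p = 2 > 1).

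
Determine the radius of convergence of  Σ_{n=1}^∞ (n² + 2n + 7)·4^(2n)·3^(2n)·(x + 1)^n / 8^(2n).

By the ratio test, |a_{n+1}/a_n| = [((n+1)² + 2(n+1) + 7)/(n² + 2n + 7)] · 16·9/64 → 9/4.
Hence the series converges for |x + 1| < 1/(9/4) = 4/9, so the radius of convergence is 4/9.

R = 4/9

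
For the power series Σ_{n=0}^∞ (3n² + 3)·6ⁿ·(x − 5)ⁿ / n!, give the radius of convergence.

By the ratio test, |a_{n+1}/a_n| = (3(n+1)² + 3)/(3n² + 3) · 6 · 1/(n+1) → 0.
The ratio tends to 0 regardless of x, hence R = ∞.

R = ∞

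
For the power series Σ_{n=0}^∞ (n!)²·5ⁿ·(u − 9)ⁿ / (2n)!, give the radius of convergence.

R = 4/5

The ratio of consecutive coefficients is (n+1)²/[(2n+1)·(2n+2)] · 5 → 5/4.
Convergence for |u − 9| · 5/4 < 1, i.e. |u − 9| < 4/5. So R = 4/5.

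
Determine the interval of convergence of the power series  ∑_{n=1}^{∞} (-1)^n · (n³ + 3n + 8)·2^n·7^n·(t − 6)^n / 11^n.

Apply the ratio test: |a_{n+1}| / |a_n| = [((n+1)³ + 3(n+1) + 8)/(n³ + 3n + 8)] · 2·7/11, which tends to 14/11 as n → ∞.
Hence the series converges for |t − 6| < 1/(14/11) = 11/14, so the radius of convergence is 11/14.
Endpoint t = 95/14: the terms have absolute value of order n³, which does not tend to 0, so the series diverges by the divergence test.
Endpoint t = 73/14: the terms have absolute value of order n³, which does not tend to 0, so the series diverges by the divergence test.

(73/14, 95/14)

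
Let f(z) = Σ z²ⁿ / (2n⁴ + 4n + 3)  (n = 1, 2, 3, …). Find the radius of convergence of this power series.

R = 1

Ratio test: |a_{n+1}/a_n| = (2n⁴ + 4n + 3)/(2(n+1)⁴ + 4(n+1) + 3) → 1 as n → ∞.
Successive powers of z differ by 2, so the series converges when |z|² · 1 < 1, i.e. |z| < √(1) = 1. So R = 1.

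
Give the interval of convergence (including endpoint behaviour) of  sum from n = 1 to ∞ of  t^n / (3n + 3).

[-1, 1)

Ratio test: |a_{n+1}/a_n| = (3n + 3)/(3(n+1) + 3) → 1 as n → ∞.
Hence R = 1.
Check t = 1: comparison with the harmonic series Σ 1/n shows the series diverges.
Check t = -1: an alternating series whose terms decrease to 0 in absolute value, so it converges by the Leibniz criterion.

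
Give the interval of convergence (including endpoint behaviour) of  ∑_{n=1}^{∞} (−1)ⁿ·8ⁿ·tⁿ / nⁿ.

(−∞, ∞)

By the Cauchy root test, |a_n|^(1/n) = 8/n → 0.
Since the n-th root of |a_n| tends to 0, the series converges for all real t; R = ∞.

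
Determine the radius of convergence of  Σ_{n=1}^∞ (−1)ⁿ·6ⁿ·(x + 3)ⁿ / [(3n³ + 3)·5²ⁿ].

The ratio of consecutive coefficients is [(3n³ + 3)/(3(n+1)³ + 3)] · 6/25 → 6/25.
Convergence for |x + 3| · 6/25 < 1, i.e. |x + 3| < 25/6. So R = 25/6.

R = 25/6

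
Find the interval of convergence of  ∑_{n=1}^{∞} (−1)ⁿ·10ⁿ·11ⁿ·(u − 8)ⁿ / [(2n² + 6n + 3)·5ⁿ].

The ratio of consecutive coefficients is [(2n² + 6n + 3)/(2(n+1)² + 6(n+1) + 3)] · 10·11/5 → 22.
Convergence for |u − 8| · 22 < 1, i.e. |u − 8| < 1/22. So R = 1/22.
Check u = 177/22: the terms are on the order of 1/n², so the series converges absolutely by comparison with the p-series (p = 2 > 1).
When u = 175/22, the series is dominated by a constant times Σ 1/n², which converges (p = 2 > 1).

[175/22, 177/22]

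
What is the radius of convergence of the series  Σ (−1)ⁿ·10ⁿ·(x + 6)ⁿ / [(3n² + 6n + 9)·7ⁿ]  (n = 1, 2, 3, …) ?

R = 7/10

The ratio of consecutive coefficients is [(3n² + 6n + 9)/(3(n+1)² + 6(n+1) + 9)] · 10/7 → 10/7.
The series converges when 10/7 · |x + 6| < 1, giving R = 7/10.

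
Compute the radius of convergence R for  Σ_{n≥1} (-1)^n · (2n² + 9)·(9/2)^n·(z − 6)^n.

R = 2/9

Apply the ratio test: |a_{n+1}| / |a_n| = [(2(n+1)² + 9)/(2n² + 9)] · 9/2, which tends to 9/2 as n → ∞.
Hence the series converges for |z − 6| < 1/(9/2) = 2/9, so the radius of convergence is 2/9.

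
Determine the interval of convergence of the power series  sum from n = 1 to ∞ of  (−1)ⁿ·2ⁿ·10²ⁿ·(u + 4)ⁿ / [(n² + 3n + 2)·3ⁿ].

[-803/200, -797/200]

Ratio test: |a_{n+1}/a_n| = [(n² + 3n + 2)/((n+1)² + 3(n+1) + 2)] · 2·100/3 → 200/3 as n → ∞.
Convergence for |u + 4| · 200/3 < 1, i.e. |u + 4| < 3/200. So R = 3/200.
When u = -797/200, the terms are on the order of 1/n², so the series converges absolutely by comparison with the p-series (p = 2 > 1).
Check u = -803/200: absolute convergence follows by limit comparison with Σ 1/n².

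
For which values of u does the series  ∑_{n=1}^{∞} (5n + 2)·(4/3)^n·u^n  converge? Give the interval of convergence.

Ratio test: |a_{n+1}/a_n| = [(5(n+1) + 2)/(5n + 2)] · 4/3 → 4/3 as n → ∞.
Convergence for |u| · 4/3 < 1, i.e. |u| < 3/4. So R = 3/4.
When u = 3/4, the terms have absolute value of order n, which does not tend to 0, so the series diverges by the divergence test.
When u = -3/4, the n-th term does not approach 0; divergence by the term test.

(-3/4, 3/4)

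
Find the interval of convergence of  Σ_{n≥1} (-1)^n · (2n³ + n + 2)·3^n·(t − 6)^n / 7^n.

By the ratio test, |a_{n+1}/a_n| = [(2(n+1)³ + (n+1) + 2)/(2n³ + n + 2)] · 3/7 → 3/7.
The series converges when 3/7 · |t − 6| < 1, giving R = 7/3.
Endpoint t = 25/3: the n-th term does not approach 0; divergence by the term test.
Check t = 11/3: the terms do not tend to 0, so the series diverges.

(11/3, 25/3)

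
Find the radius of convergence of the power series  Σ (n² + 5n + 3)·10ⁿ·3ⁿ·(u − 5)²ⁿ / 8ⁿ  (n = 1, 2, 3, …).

R = 2√15/15

By the ratio test, |a_{n+1}/a_n| = [((n+1)² + 5(n+1) + 3)/(n² + 5n + 3)] · 10·3/8 → 15/4.
Successive powers of (u − 5) differ by 2, so the series converges when |u − 5|² · 15/4 < 1, i.e. |u − 5| < √(4/15). So R = 2√15/15.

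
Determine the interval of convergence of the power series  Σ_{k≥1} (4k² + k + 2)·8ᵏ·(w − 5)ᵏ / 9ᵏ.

(31/8, 49/8)

Ratio test: |a_{k+1}/a_k| = [(4(k+1)² + (k+1) + 2)/(4k² + k + 2)] · 8/9 → 8/9 as k → ∞.
Hence the series converges for |w − 5| < 1/(8/9) = 9/8, so the radius of convergence is 9/8.
At w = 49/8: the terms have absolute value of order k², which does not tend to 0, so the series diverges by the divergence test.
When w = 31/8, the k-th term does not approach 0; divergence by the term test.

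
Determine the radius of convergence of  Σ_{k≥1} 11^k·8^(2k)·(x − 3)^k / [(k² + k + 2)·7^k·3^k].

Ratio test: |a_{k+1}/a_k| = [(k² + k + 2)/((k+1)² + (k+1) + 2)] · 11·64/(7·3) → 704/21 as k → ∞.
Thus R = 1/(704/21) = 21/704.

R = 21/704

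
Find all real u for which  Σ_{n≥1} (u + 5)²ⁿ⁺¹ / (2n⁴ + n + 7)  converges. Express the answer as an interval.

[-6, -4]

By the ratio test, |a_{n+1}/a_n| = (2n⁴ + n + 7)/(2(n+1)⁴ + (n+1) + 7) → 1.
Writing y = (u + 5)², the series in y has radius 1, so |u + 5| < √(1) = 1 and R = 1.
When u = -4, the terms are on the order of 1/n⁴, so the series converges absolutely by comparison with the p-series (p = 4 > 1).
Endpoint u = -6: absolute convergence follows by limit comparison with Σ 1/n⁴.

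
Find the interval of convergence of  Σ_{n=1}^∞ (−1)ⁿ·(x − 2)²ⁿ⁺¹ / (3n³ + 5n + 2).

The ratio of consecutive coefficients is (3n³ + 5n + 2)/(3(n+1)³ + 5(n+1) + 2) → 1.
Since the exponent of (x − 2) increases by 2 each term, convergence requires |x − 2|² < 1, hence R = 1.
When x = 3, the terms are on the order of 1/n³, so the series converges absolutely by comparison with the p-series (p = 3 > 1).
Check x = 1: absolute convergence follows by limit comparison with Σ 1/n³.

[1, 3]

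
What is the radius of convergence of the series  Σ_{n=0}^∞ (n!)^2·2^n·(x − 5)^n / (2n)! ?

R = 2

The ratio of consecutive coefficients is (n+1)²/[(2n+1)·(2n+2)] · 2 → 1/2.
Thus R = 1/(1/2) = 2.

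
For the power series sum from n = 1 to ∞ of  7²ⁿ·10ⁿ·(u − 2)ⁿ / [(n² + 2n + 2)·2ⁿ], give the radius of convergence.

By the ratio test, |a_{n+1}/a_n| = [(n² + 2n + 2)/((n+1)² + 2(n+1) + 2)] · 49·10/2 → 245.
The series converges when 245 · |u − 2| < 1, giving R = 1/245.

R = 1/245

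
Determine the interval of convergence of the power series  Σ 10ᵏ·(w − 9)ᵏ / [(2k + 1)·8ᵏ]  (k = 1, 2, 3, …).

By the ratio test, |a_{k+1}/a_k| = [(2k + 1)/(2(k+1) + 1)] · 10/8 → 5/4.
Convergence for |w − 9| · 5/4 < 1, i.e. |w − 9| < 4/5. So R = 4/5.
Endpoint w = 49/5: the terms are asymptotic to a nonzero constant times 1/k, so the series diverges by limit comparison with Σ 1/k.
Check w = 41/5: the terms alternate in sign and decrease monotonically to 0 in absolute value (size ~ c/k), so the alternating series test gives convergence.

[41/5, 49/5)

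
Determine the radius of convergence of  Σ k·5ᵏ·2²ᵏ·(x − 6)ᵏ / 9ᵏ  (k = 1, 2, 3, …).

R = 9/20

The ratio of consecutive coefficients is [(k+1)/k] · 5·4/9 → 20/9.
The series converges when 20/9 · |x − 6| < 1, giving R = 9/20.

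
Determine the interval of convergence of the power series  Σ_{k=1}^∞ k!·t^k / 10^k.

{0}

Apply the ratio test: |a_{k+1}| / |a_k| = (k+1) · 1/10, which tends to ∞ as k → ∞.
The terms grow without bound for any t ≠ 0, so R = 0 (convergence only at t = 0).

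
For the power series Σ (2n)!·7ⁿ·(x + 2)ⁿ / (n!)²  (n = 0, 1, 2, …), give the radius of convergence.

By the ratio test, |a_{n+1}/a_n| = (2n+1)·(2n+2)/(n+1)² · 7 → 28.
Thus R = 1/(28) = 1/28.

R = 1/28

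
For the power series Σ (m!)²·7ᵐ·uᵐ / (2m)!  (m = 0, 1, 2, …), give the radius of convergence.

By the ratio test, |a_{m+1}/a_m| = (m+1)²/[(2m+1)·(2m+2)] · 7 → 7/4.
Hence the series converges for |u| < 1/(7/4) = 4/7, so the radius of convergence is 4/7.

R = 4/7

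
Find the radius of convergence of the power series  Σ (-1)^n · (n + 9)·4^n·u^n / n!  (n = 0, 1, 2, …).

Ratio test: |a_{n+1}/a_n| = ((n+1) + 9)/(n + 9) · 4 · 1/(n+1) → 0 as n → ∞.
The limit is 0, so the series converges for all u; R = ∞.

R = ∞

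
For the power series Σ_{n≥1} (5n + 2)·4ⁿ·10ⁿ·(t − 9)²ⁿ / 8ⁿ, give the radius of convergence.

By the ratio test, |a_{n+1}/a_n| = [(5(n+1) + 2)/(5n + 2)] · 4·10/8 → 5.
Since the exponent of (t − 9) increases by 2 each term, convergence requires |t − 9|² < 1/5, hence R = √5/5.

R = √5/5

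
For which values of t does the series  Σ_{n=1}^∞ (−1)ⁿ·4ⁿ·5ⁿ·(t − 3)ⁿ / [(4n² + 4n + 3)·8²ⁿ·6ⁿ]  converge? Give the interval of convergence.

[-81/5, 111/5]

Apply the ratio test: |a_{n+1}| / |a_n| = [(4n² + 4n + 3)/(4(n+1)² + 4(n+1) + 3)] · 4·5/(64·6), which tends to 5/96 as n → ∞.
Hence the series converges for |t − 3| < 1/(5/96) = 96/5, so the radius of convergence is 96/5.
At t = 111/5: the series is dominated by a constant times Σ 1/n², which converges (p = 2 > 1).
Check t = -81/5: the series is dominated by a constant times Σ 1/n², which converges (p = 2 > 1).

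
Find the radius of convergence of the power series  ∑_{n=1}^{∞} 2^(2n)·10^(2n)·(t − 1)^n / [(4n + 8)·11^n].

Apply the ratio test: |a_{n+1}| / |a_n| = [(4n + 8)/(4(n+1) + 8)] · 4·100/11, which tends to 400/11 as n → ∞.
Hence the series converges for |t − 1| < 1/(400/11) = 11/400, so the radius of convergence is 11/400.

R = 11/400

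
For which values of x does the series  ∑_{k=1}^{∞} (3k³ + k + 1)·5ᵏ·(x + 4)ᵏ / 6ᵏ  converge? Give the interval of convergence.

The ratio of consecutive coefficients is [(3(k+1)³ + (k+1) + 1)/(3k³ + k + 1)] · 5/6 → 5/6.
Hence the series converges for |x + 4| < 1/(5/6) = 6/5, so the radius of convergence is 6/5.
Endpoint x = -14/5: the terms have absolute value of order k³, which does not tend to 0, so the series diverges by the divergence test.
Check x = -26/5: the k-th term does not approach 0; divergence by the term test.

(-26/5, -14/5)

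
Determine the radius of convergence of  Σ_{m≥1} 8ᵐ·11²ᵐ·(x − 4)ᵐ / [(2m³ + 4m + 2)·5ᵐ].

The ratio of consecutive coefficients is [(2m³ + 4m + 2)/(2(m+1)³ + 4(m+1) + 2)] · 8·121/5 → 968/5.
Thus R = 1/(968/5) = 5/968.

R = 5/968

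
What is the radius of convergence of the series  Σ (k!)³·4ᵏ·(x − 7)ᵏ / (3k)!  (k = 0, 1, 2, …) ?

By the ratio test, |a_{k+1}/a_k| = (k+1)³/[(3k+1)·(3k+2)·(3k+3)] · 4 → 4/27.
Convergence for |x − 7| · 4/27 < 1, i.e. |x − 7| < 27/4. So R = 27/4.

R = 27/4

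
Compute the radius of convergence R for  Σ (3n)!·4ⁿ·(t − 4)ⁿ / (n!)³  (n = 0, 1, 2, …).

R = 1/108

The ratio of consecutive coefficients is (3n+1)·(3n+2)·(3n+3)/(n+1)³ · 4 → 108.
The series converges when 108 · |t − 4| < 1, giving R = 1/108.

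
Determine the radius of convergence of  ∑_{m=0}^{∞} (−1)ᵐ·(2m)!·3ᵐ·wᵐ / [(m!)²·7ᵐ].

R = 7/12

By the ratio test, |a_{m+1}/a_m| = (2m+1)·(2m+2)/(m+1)² · 3/7 → 12/7.
Convergence for |w| · 12/7 < 1, i.e. |w| < 7/12. So R = 7/12.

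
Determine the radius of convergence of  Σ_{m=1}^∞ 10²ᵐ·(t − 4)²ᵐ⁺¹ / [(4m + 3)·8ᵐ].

By the ratio test, |a_{m+1}/a_m| = [(4m + 3)/(4(m+1) + 3)] · 100/8 → 25/2.
Since the exponent of (t − 4) increases by 2 each term, convergence requires |t − 4|² < 2/25, hence R = √2/5.

R = √2/5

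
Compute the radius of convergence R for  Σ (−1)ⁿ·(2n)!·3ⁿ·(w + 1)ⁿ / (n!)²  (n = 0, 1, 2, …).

Apply the ratio test: |a_{n+1}| / |a_n| = (2n+1)·(2n+2)/(n+1)² · 3, which tends to 12 as n → ∞.
The series converges when 12 · |w + 1| < 1, giving R = 1/12.

R = 1/12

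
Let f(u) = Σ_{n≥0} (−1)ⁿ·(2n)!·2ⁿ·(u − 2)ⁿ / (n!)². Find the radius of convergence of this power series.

R = 1/8

Apply the ratio test: |a_{n+1}| / |a_n| = (2n+1)·(2n+2)/(n+1)² · 2, which tends to 8 as n → ∞.
The series converges when 8 · |u − 2| < 1, giving R = 1/8.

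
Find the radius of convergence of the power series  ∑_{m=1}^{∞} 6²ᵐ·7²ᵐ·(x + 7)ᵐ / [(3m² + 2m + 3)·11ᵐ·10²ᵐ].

Ratio test: |a_{m+1}/a_m| = [(3m² + 2m + 3)/(3(m+1)² + 2(m+1) + 3)] · 36·49/(11·100) → 441/275 as m → ∞.
Thus R = 1/(441/275) = 275/441.

R = 275/441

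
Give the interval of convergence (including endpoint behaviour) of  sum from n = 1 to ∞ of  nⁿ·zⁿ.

Applying the root test, |a_n|^(1/n) = n → ∞.
The root grows without bound, so R = 0 (convergence only at z = 0).

{0}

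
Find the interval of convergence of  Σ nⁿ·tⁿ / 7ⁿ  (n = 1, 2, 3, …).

{0}

Applying the root test, |a_n|^(1/n) = n/7 → ∞.
Since the n-th root of |a_n| is unbounded, the series converges only at t = 0; R = 0.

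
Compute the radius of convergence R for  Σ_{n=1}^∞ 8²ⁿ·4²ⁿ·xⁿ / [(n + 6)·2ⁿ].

Apply the ratio test: |a_{n+1}| / |a_n| = [(n + 6)/((n+1) + 6)] · 64·16/2, which tends to 512 as n → ∞.
Convergence for |x| · 512 < 1, i.e. |x| < 1/512. So R = 1/512.

R = 1/512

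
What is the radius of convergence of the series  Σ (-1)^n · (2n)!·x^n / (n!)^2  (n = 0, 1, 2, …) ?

The ratio of consecutive coefficients is (2n+1)·(2n+2)/(n+1)² → 4.
The series converges when 4 · |x| < 1, giving R = 1/4.

R = 1/4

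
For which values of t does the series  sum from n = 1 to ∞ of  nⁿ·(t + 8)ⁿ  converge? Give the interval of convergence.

{-8}

Root test: |a_n|^(1/n) = n → ∞.
The root grows without bound, so R = 0 (convergence only at t = -8).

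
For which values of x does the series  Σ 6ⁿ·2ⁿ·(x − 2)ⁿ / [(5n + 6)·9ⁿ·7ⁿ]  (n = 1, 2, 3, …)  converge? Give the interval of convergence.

[-13/4, 29/4)

Ratio test: |a_{n+1}/a_n| = [(5n + 6)/(5(n+1) + 6)] · 6·2/(9·7) → 4/21 as n → ∞.
Thus R = 1/(4/21) = 21/4.
Endpoint x = 29/4: comparison with the harmonic series Σ 1/n shows the series diverges.
Endpoint x = -13/4: the terms alternate in sign and decrease monotonically to 0 in absolute value (size ~ c/n), so the alternating series test gives convergence.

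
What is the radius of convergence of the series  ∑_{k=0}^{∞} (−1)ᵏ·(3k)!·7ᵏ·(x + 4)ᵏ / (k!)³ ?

R = 1/189

By the ratio test, |a_{k+1}/a_k| = (3k+1)·(3k+2)·(3k+3)/(k+1)³ · 7 → 189.
The series converges when 189 · |x + 4| < 1, giving R = 1/189.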